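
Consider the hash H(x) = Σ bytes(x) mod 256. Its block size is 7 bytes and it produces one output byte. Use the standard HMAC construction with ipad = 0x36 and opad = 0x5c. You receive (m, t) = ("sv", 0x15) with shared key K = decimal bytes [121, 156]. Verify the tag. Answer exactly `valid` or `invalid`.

Key decimal bytes [121, 156] = 79 9c is 2 bytes ≤ B = 7; zero-pad to 7 bytes: K' = 79 9c 00 00 00 00 00.
K' ⊕ ipad = 4f aa 36 36 36 36 36; K' ⊕ opad = 25 c0 5c 5c 5c 5c 5c.
Inner hash: sum = 79+170+54+54+54+54+54+115+118 = 752; mod 256 = 240 → f0.
Outer hash (recomputed tag): sum = 37+192+92+92+92+92+92+240 = 929; mod 256 = 161 → a1.
Recomputed tag = a1; claimed = 15 → mismatch.

invalid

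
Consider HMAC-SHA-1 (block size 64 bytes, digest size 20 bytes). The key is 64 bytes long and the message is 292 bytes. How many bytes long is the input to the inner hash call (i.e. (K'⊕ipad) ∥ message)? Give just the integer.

Key is 64 ≤ 64 bytes, zero-padded: |K'| = 64.
Inner input = (K'⊕ipad) ∥ m → 64 + 292 = 356 bytes.

356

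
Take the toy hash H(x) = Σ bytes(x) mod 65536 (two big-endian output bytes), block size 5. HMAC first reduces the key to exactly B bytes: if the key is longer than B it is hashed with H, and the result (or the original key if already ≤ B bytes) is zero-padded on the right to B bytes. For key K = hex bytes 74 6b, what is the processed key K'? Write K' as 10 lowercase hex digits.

746b000000

Key hex bytes 74 6b is 2 bytes ≤ B = 5; zero-pad to 5 bytes: K' = 74 6b 00 00 00.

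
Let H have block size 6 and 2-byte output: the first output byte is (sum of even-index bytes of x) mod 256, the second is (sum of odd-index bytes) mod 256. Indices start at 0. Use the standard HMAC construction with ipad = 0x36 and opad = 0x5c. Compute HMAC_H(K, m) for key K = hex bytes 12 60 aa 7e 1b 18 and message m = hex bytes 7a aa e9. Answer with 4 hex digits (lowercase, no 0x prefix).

db18

Key hex bytes 12 60 aa 7e 1b 18 is exactly B = 6 bytes: K' = 12 60 aa 7e 1b 18.
K' ⊕ ipad = 24 56 9c 48 2d 2e.  K' ⊕ opad = 4e 3c f6 22 47 44.
Inner input = (K'⊕ipad) ∥ m = 24 56 9c 48 2d 2e ∥ 7a aa e9.
Inner hash: even-index sum = 592 mod 256 = 80; odd-index sum = 374 mod 256 = 118 → 50 76.
Outer input = (K'⊕opad) ∥ inner = 4e 3c f6 22 47 44 ∥ 50 76.
Outer hash (tag): even-index sum = 475 mod 256 = 219; odd-index sum = 280 mod 256 = 24 → db 18.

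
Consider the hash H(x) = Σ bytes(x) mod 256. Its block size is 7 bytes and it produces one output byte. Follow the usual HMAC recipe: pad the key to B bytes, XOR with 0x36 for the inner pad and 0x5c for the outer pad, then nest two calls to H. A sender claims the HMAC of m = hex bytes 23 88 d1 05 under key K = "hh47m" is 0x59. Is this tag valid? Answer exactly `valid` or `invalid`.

Key "hh47m" = 68 68 34 37 6d is 5 bytes ≤ B = 7; zero-pad to 7 bytes: K' = 68 68 34 37 6d 00 00.
K' ⊕ ipad = 5e 5e 02 01 5b 36 36; K' ⊕ opad = 34 34 68 6b 31 5c 5c.
Inner hash: sum = 94+94+2+1+91+54+54+35+136+209+5 = 775; mod 256 = 7 → 07.
Outer hash (recomputed tag): sum = 52+52+104+107+49+92+92+7 = 555; mod 256 = 43 → 2b.
Recomputed tag = 2b; claimed = 59 → mismatch.

invalid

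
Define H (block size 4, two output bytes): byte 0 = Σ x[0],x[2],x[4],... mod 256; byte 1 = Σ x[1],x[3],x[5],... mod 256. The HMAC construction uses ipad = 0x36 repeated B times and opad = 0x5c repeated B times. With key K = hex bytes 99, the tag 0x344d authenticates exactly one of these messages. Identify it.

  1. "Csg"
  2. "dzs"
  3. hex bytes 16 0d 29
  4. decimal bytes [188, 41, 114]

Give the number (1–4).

4

Key hex bytes 99 is 1 byte ≤ B = 4; zero-pad to 4 bytes: K' = 99 00 00 00.
K' ⊕ ipad = af 36 36 36; K' ⊕ opad = c5 5c 5c 5c.
m1: inner = H(af 36 36 36 43 73 67) = 8f df; tag = H(c5 5c 5c 5c 8f df) = b097
m2: inner = H(af 36 36 36 64 7a 73) = bc e6; tag = H(c5 5c 5c 5c bc e6) = dd9e
m3: inner = H(af 36 36 36 16 0d 29) = 24 79; tag = H(c5 5c 5c 5c 24 79) = 4531
m4: inner = H(af 36 36 36 bc 29 72) = 13 95; tag = H(c5 5c 5c 5c 13 95) = 344d ← matches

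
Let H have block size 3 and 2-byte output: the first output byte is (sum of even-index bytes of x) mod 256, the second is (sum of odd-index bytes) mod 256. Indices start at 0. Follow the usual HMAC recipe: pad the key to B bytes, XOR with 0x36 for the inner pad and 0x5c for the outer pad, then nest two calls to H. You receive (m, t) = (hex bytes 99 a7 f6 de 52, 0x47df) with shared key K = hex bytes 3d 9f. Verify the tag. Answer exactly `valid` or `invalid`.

Key hex bytes 3d 9f is 2 bytes ≤ B = 3; zero-pad to 3 bytes: K' = 3d 9f 00.
K' ⊕ ipad = 0b a9 36; K' ⊕ opad = 61 c3 5c.
Inner hash: even-index sum = 454 mod 256 = 198; odd-index sum = 650 mod 256 = 138 → c6 8a.
Outer hash (recomputed tag): even-index sum = 327 mod 256 = 71; odd-index sum = 393 mod 256 = 137 → 47 89.
Recomputed tag = 4789; claimed = 47df → mismatch.

invalid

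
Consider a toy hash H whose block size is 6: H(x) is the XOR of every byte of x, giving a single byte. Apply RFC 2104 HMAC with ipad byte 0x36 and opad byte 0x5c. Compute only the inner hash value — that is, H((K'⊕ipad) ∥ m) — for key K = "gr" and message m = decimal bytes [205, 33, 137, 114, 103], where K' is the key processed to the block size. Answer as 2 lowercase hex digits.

Key "gr" = 67 72 is 2 bytes ≤ B = 6; zero-pad to 6 bytes: K' = 67 72 00 00 00 00.
K' ⊕ ipad = 51 44 36 36 36 36.
Inner input = 51 44 36 36 36 36 ∥ cd 21 89 72 67.
Inner hash: XOR 51⊕44⊕36⊕36⊕36⊕36⊕cd⊕21⊕89⊕72⊕67 = 65.

65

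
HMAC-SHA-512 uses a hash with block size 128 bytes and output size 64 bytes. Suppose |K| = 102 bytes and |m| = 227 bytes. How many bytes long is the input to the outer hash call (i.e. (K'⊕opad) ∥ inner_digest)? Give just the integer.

192

Key is 102 ≤ 128 bytes, zero-padded: |K'| = 128.
Outer input = (K'⊕opad) ∥ H(inner) → 128 + 64 = 192 bytes.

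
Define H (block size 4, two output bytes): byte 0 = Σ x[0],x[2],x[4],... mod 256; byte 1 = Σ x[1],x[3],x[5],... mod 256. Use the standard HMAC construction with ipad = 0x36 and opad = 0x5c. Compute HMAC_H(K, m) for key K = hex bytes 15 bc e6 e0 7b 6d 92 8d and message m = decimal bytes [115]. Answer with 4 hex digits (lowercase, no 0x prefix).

Key hex bytes 15 bc e6 e0 7b 6d 92 8d is 8 bytes > B = 4, so hash it first: H(key) = 08 96, then zero-pad to 4 bytes: K' = 08 96 00 00.
K' ⊕ ipad = 3e a0 36 36.  K' ⊕ opad = 54 ca 5c 5c.
Inner input = (K'⊕ipad) ∥ m = 3e a0 36 36 ∥ 73.
Inner hash: even-index sum = 231 mod 256 = 231; odd-index sum = 214 mod 256 = 214 → e7 d6.
Outer input = (K'⊕opad) ∥ inner = 54 ca 5c 5c ∥ e7 d6.
Outer hash (tag): even-index sum = 407 mod 256 = 151; odd-index sum = 508 mod 256 = 252 → 97 fc.

97fc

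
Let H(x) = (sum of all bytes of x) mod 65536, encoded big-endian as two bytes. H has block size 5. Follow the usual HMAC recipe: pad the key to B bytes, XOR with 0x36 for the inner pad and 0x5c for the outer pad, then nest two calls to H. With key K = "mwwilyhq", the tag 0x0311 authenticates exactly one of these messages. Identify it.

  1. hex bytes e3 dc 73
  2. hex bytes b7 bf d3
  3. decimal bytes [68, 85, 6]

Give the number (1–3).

Key "mwwilyhq" = 6d 77 77 69 6c 79 68 71 is 8 bytes > B = 5, so hash it first: H(key) = 03 82, then zero-pad to 5 bytes: K' = 03 82 00 00 00.
K' ⊕ ipad = 35 b4 36 36 36; K' ⊕ opad = 5f de 5c 5c 5c.
m1: inner = H(35 b4 36 36 36 e3 dc 73) = 03 bd; tag = H(5f de 5c 5c 5c 03 bd) = 0311 ← matches
m2: inner = H(35 b4 36 36 36 b7 bf d3) = 03 d4; tag = H(5f de 5c 5c 5c 03 d4) = 0328
m3: inner = H(35 b4 36 36 36 44 55 06) = 02 2a; tag = H(5f de 5c 5c 5c 02 2a) = 027d

1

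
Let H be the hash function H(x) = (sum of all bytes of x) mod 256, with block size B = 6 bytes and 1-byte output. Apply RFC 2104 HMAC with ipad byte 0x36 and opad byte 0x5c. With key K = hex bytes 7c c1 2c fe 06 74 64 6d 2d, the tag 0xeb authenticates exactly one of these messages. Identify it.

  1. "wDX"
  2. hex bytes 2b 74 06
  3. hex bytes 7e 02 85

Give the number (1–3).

Key hex bytes 7c c1 2c fe 06 74 64 6d 2d is 9 bytes > B = 6, so hash it first: H(key) = df, then zero-pad to 6 bytes: K' = df 00 00 00 00 00.
K' ⊕ ipad = e9 36 36 36 36 36; K' ⊕ opad = 83 5c 5c 5c 5c 5c.
m1: inner = H(e9 36 36 36 36 36 77 44 58) = 0a; tag = H(83 5c 5c 5c 5c 5c 0a) = 59
m2: inner = H(e9 36 36 36 36 36 2b 74 06) = 9c; tag = H(83 5c 5c 5c 5c 5c 9c) = eb ← matches
m3: inner = H(e9 36 36 36 36 36 7e 02 85) = fc; tag = H(83 5c 5c 5c 5c 5c fc) = 4b

2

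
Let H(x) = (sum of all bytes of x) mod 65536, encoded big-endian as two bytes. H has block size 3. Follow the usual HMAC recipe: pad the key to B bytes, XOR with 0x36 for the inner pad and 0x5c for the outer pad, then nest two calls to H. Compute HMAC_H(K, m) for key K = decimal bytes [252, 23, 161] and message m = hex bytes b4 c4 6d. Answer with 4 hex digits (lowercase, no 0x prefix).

0252

Key decimal bytes [252, 23, 161] = fc 17 a1 is exactly B = 3 bytes: K' = fc 17 a1.
K' ⊕ ipad = ca 21 97.  K' ⊕ opad = a0 4b fd.
Inner input = (K'⊕ipad) ∥ m = ca 21 97 ∥ b4 c4 6d.
Inner hash: sum = 202+33+151+180+196+109 = 871 → 03 67.
Outer input = (K'⊕opad) ∥ inner = a0 4b fd ∥ 03 67.
Outer hash (tag): sum = 160+75+253+3+103 = 594 → 02 52.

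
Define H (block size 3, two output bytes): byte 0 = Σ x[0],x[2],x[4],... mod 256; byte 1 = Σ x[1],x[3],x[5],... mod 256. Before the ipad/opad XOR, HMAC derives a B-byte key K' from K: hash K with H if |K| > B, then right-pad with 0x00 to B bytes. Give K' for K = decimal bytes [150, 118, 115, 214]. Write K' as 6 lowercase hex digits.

|K| = 4 > B = 3, so first hash the key.
H(K): even-index sum = 265 mod 256 = 9; odd-index sum = 332 mod 256 = 76 → 09 4c.
Zero-pad H(K) = 09 4c to 3 bytes: K' = 09 4c 00.

094c00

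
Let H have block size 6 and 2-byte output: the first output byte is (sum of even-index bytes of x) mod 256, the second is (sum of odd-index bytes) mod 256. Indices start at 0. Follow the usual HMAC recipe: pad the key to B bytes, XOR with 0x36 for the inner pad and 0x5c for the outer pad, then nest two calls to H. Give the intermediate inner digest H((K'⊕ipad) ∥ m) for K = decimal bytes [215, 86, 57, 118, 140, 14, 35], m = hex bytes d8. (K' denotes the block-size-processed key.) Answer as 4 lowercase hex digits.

cd58

Key decimal bytes [215, 86, 57, 118, 140, 14, 35] = d7 56 39 76 8c 0e 23 is 7 bytes > B = 6, so hash it first: H(key) = bf da, then zero-pad to 6 bytes: K' = bf da 00 00 00 00.
K' ⊕ ipad = 89 ec 36 36 36 36.
Inner input = 89 ec 36 36 36 36 ∥ d8.
Inner hash: even-index sum = 461 mod 256 = 205; odd-index sum = 344 mod 256 = 88 → cd 58.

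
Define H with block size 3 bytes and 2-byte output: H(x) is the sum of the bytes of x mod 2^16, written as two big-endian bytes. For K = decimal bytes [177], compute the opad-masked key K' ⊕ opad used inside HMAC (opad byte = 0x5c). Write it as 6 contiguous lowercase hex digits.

ed5c5c

Key decimal bytes [177] = b1 is 1 byte ≤ B = 3; zero-pad to 3 bytes: K' = b1 00 00.
XOR each byte with 0x5c: b1⊕5c=ed, 00⊕5c=5c, 00⊕5c=5c.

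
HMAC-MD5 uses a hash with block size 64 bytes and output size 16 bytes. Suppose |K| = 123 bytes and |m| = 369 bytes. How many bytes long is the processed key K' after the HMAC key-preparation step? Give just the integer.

Key is 123 > 64 bytes, so it is hashed to 16 bytes then zero-padded to 64: |K'| = 64.

64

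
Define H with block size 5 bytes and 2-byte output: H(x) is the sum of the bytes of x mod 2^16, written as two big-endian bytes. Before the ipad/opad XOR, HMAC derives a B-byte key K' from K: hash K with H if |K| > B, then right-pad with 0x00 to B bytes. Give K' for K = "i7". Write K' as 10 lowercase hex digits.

Key "i7" = 69 37 is 2 bytes ≤ B = 5; zero-pad to 5 bytes: K' = 69 37 00 00 00.

6937000000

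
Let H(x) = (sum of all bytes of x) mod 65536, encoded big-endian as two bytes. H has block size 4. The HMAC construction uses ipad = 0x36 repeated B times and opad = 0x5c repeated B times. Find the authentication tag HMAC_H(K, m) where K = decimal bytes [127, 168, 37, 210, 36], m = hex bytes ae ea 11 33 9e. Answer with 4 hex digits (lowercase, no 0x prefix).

Key decimal bytes [127, 168, 37, 210, 36] = 7f a8 25 d2 24 is 5 bytes > B = 4, so hash it first: H(key) = 02 42, then zero-pad to 4 bytes: K' = 02 42 00 00.
K' ⊕ ipad = 34 74 36 36.  K' ⊕ opad = 5e 1e 5c 5c.
Inner input = (K'⊕ipad) ∥ m = 34 74 36 36 ∥ ae ea 11 33 9e.
Inner hash: sum = 52+116+54+54+174+234+17+51+158 = 910 → 03 8e.
Outer input = (K'⊕opad) ∥ inner = 5e 1e 5c 5c ∥ 03 8e.
Outer hash (tag): sum = 94+30+92+92+3+142 = 453 → 01 c5.

01c5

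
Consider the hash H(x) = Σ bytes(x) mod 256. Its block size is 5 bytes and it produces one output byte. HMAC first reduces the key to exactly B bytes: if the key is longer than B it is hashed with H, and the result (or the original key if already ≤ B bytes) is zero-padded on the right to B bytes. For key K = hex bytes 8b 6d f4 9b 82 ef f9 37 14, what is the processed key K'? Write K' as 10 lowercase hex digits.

|K| = 9 > B = 5, so first hash the key.
H(K): sum = 139+109+244+155+130+239+249+55+20 = 1340; mod 256 = 60 → 3c.
Zero-pad H(K) = 3c to 5 bytes: K' = 3c 00 00 00 00.

3c00000000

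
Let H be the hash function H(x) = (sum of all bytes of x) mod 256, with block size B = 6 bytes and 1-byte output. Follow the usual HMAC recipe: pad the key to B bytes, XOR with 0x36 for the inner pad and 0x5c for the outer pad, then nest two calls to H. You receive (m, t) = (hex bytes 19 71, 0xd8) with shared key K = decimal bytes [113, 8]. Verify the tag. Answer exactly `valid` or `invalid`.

Key decimal bytes [113, 8] = 71 08 is 2 bytes ≤ B = 6; zero-pad to 6 bytes: K' = 71 08 00 00 00 00.
K' ⊕ ipad = 47 3e 36 36 36 36; K' ⊕ opad = 2d 54 5c 5c 5c 5c.
Inner hash: sum = 71+62+54+54+54+54+25+113 = 487; mod 256 = 231 → e7.
Outer hash (recomputed tag): sum = 45+84+92+92+92+92+231 = 728; mod 256 = 216 → d8.
Recomputed tag = d8; claimed = d8 → match.

valid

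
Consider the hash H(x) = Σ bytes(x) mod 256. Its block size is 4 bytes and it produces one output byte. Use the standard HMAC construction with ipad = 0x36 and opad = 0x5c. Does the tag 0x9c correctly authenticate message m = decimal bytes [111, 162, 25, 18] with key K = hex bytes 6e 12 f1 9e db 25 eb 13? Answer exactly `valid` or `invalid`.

invalid

Key hex bytes 6e 12 f1 9e db 25 eb 13 is 8 bytes > B = 4, so hash it first: H(key) = 0d, then zero-pad to 4 bytes: K' = 0d 00 00 00.
K' ⊕ ipad = 3b 36 36 36; K' ⊕ opad = 51 5c 5c 5c.
Inner hash: sum = 59+54+54+54+111+162+25+18 = 537; mod 256 = 25 → 19.
Outer hash (recomputed tag): sum = 81+92+92+92+25 = 382; mod 256 = 126 → 7e.
Recomputed tag = 7e; claimed = 9c → mismatch.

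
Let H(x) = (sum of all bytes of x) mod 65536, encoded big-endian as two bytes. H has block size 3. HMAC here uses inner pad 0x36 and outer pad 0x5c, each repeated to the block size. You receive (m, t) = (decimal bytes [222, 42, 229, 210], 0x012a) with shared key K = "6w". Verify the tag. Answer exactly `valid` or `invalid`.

valid

Key "6w" = 36 77 is 2 bytes ≤ B = 3; zero-pad to 3 bytes: K' = 36 77 00.
K' ⊕ ipad = 00 41 36; K' ⊕ opad = 6a 2b 5c.
Inner hash: sum = 0+65+54+222+42+229+210 = 822 → 03 36.
Outer hash (recomputed tag): sum = 106+43+92+3+54 = 298 → 01 2a.
Recomputed tag = 012a; claimed = 012a → match.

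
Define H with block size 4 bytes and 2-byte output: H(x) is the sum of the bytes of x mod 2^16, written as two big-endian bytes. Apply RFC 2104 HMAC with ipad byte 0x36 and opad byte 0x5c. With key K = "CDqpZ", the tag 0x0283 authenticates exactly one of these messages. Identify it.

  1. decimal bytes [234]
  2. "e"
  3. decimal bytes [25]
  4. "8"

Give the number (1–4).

4

Key "CDqpZ" = 43 44 71 70 5a is 5 bytes > B = 4, so hash it first: H(key) = 01 c2, then zero-pad to 4 bytes: K' = 01 c2 00 00.
K' ⊕ ipad = 37 f4 36 36; K' ⊕ opad = 5d 9e 5c 5c.
m1: inner = H(37 f4 36 36 ea) = 02 81; tag = H(5d 9e 5c 5c 02 81) = 0236
m2: inner = H(37 f4 36 36 65) = 01 fc; tag = H(5d 9e 5c 5c 01 fc) = 02b0
m3: inner = H(37 f4 36 36 19) = 01 b0; tag = H(5d 9e 5c 5c 01 b0) = 0264
m4: inner = H(37 f4 36 36 38) = 01 cf; tag = H(5d 9e 5c 5c 01 cf) = 0283 ← matches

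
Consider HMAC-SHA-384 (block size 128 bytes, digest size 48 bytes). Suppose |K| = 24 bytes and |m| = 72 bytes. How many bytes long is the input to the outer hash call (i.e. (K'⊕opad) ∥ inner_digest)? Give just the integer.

Key is 24 ≤ 128 bytes, zero-padded: |K'| = 128.
Outer input = (K'⊕opad) ∥ H(inner) → 128 + 48 = 176 bytes.

176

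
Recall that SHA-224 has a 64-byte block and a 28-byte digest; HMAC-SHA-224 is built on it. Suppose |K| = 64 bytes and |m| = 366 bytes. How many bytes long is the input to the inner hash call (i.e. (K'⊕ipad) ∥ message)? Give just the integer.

430

Key is 64 ≤ 64 bytes, zero-padded: |K'| = 64.
Inner input = (K'⊕ipad) ∥ m → 64 + 366 = 430 bytes.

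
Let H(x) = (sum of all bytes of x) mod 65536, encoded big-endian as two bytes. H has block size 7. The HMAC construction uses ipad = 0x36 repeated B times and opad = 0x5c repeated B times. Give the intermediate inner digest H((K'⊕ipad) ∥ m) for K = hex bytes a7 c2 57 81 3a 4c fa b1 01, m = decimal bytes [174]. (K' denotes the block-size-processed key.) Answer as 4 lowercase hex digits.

0233

Key hex bytes a7 c2 57 81 3a 4c fa b1 01 is 9 bytes > B = 7, so hash it first: H(key) = 04 73, then zero-pad to 7 bytes: K' = 04 73 00 00 00 00 00.
K' ⊕ ipad = 32 45 36 36 36 36 36.
Inner input = 32 45 36 36 36 36 36 ∥ ae.
Inner hash: sum = 50+69+54+54+54+54+54+174 = 563 → 02 33.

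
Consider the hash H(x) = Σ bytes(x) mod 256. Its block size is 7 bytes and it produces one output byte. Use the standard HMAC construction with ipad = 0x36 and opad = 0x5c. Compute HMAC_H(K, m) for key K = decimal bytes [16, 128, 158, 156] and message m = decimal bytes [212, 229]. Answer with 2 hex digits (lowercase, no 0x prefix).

47

Key decimal bytes [16, 128, 158, 156] = 10 80 9e 9c is 4 bytes ≤ B = 7; zero-pad to 7 bytes: K' = 10 80 9e 9c 00 00 00.
K' ⊕ ipad = 26 b6 a8 aa 36 36 36.  K' ⊕ opad = 4c dc c2 c0 5c 5c 5c.
Inner input = (K'⊕ipad) ∥ m = 26 b6 a8 aa 36 36 36 ∥ d4 e5.
Inner hash: sum = 38+182+168+170+54+54+54+212+229 = 1161; mod 256 = 137 → 89.
Outer input = (K'⊕opad) ∥ inner = 4c dc c2 c0 5c 5c 5c ∥ 89.
Outer hash (tag): sum = 76+220+194+192+92+92+92+137 = 1095; mod 256 = 71 → 47.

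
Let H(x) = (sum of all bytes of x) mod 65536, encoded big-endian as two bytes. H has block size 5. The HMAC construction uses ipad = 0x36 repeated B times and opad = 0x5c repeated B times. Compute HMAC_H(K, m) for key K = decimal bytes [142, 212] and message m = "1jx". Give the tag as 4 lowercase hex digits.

Key decimal bytes [142, 212] = 8e d4 is 2 bytes ≤ B = 5; zero-pad to 5 bytes: K' = 8e d4 00 00 00.
K' ⊕ ipad = b8 e2 36 36 36.  K' ⊕ opad = d2 88 5c 5c 5c.
Inner input = (K'⊕ipad) ∥ m = b8 e2 36 36 36 ∥ 31 6a 78.
Inner hash: sum = 184+226+54+54+54+49+106+120 = 847 → 03 4f.
Outer input = (K'⊕opad) ∥ inner = d2 88 5c 5c 5c ∥ 03 4f.
Outer hash (tag): sum = 210+136+92+92+92+3+79 = 704 → 02 c0.

02c0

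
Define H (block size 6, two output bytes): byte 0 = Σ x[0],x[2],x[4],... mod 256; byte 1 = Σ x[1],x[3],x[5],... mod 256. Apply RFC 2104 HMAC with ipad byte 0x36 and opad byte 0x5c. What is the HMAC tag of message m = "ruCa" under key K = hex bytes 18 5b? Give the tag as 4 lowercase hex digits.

4b6e

Key hex bytes 18 5b is 2 bytes ≤ B = 6; zero-pad to 6 bytes: K' = 18 5b 00 00 00 00.
K' ⊕ ipad = 2e 6d 36 36 36 36.  K' ⊕ opad = 44 07 5c 5c 5c 5c.
Inner input = (K'⊕ipad) ∥ m = 2e 6d 36 36 36 36 ∥ 72 75 43 61.
Inner hash: even-index sum = 335 mod 256 = 79; odd-index sum = 431 mod 256 = 175 → 4f af.
Outer input = (K'⊕opad) ∥ inner = 44 07 5c 5c 5c 5c ∥ 4f af.
Outer hash (tag): even-index sum = 331 mod 256 = 75; odd-index sum = 366 mod 256 = 110 → 4b 6e.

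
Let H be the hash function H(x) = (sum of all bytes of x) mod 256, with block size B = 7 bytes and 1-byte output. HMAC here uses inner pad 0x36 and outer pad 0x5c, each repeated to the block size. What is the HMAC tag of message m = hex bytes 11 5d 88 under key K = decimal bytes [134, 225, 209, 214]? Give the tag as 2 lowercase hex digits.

Key decimal bytes [134, 225, 209, 214] = 86 e1 d1 d6 is 4 bytes ≤ B = 7; zero-pad to 7 bytes: K' = 86 e1 d1 d6 00 00 00.
K' ⊕ ipad = b0 d7 e7 e0 36 36 36.  K' ⊕ opad = da bd 8d 8a 5c 5c 5c.
Inner input = (K'⊕ipad) ∥ m = b0 d7 e7 e0 36 36 36 ∥ 11 5d 88.
Inner hash: sum = 176+215+231+224+54+54+54+17+93+136 = 1254; mod 256 = 230 → e6.
Outer input = (K'⊕opad) ∥ inner = da bd 8d 8a 5c 5c 5c ∥ e6.
Outer hash (tag): sum = 218+189+141+138+92+92+92+230 = 1192; mod 256 = 168 → a8.

a8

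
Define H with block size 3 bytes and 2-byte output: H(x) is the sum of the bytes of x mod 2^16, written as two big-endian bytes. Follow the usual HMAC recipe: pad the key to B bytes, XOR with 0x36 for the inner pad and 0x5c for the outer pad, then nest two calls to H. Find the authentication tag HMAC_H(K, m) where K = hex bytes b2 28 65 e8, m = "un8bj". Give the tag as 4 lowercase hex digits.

Key hex bytes b2 28 65 e8 is 4 bytes > B = 3, so hash it first: H(key) = 02 27, then zero-pad to 3 bytes: K' = 02 27 00.
K' ⊕ ipad = 34 11 36.  K' ⊕ opad = 5e 7b 5c.
Inner input = (K'⊕ipad) ∥ m = 34 11 36 ∥ 75 6e 38 62 6a.
Inner hash: sum = 52+17+54+117+110+56+98+106 = 610 → 02 62.
Outer input = (K'⊕opad) ∥ inner = 5e 7b 5c ∥ 02 62.
Outer hash (tag): sum = 94+123+92+2+98 = 409 → 01 99.

0199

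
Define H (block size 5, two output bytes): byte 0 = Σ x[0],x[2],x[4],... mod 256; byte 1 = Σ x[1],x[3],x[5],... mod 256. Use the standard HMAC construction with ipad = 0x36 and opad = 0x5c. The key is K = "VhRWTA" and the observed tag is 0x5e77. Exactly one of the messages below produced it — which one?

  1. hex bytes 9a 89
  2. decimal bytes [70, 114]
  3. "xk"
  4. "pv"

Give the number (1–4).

Key "VhRWTA" = 56 68 52 57 54 41 is 6 bytes > B = 5, so hash it first: H(key) = fc 00, then zero-pad to 5 bytes: K' = fc 00 00 00 00.
K' ⊕ ipad = ca 36 36 36 36; K' ⊕ opad = a0 5c 5c 5c 5c.
m1: inner = H(ca 36 36 36 36 9a 89) = bf 06; tag = H(a0 5c 5c 5c 5c bf 06) = 5e77 ← matches
m2: inner = H(ca 36 36 36 36 46 72) = a8 b2; tag = H(a0 5c 5c 5c 5c a8 b2) = 0a60
m3: inner = H(ca 36 36 36 36 78 6b) = a1 e4; tag = H(a0 5c 5c 5c 5c a1 e4) = 3c59
m4: inner = H(ca 36 36 36 36 70 76) = ac dc; tag = H(a0 5c 5c 5c 5c ac dc) = 3464

1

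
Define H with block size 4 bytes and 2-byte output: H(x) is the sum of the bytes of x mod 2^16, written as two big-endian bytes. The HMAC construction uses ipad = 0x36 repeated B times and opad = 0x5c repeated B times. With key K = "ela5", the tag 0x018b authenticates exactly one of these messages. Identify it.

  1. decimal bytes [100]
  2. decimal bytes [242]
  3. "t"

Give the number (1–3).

3

Key "ela5" = 65 6c 61 35 is exactly B = 4 bytes: K' = 65 6c 61 35.
K' ⊕ ipad = 53 5a 57 03; K' ⊕ opad = 39 30 3d 69.
m1: inner = H(53 5a 57 03 64) = 01 6b; tag = H(39 30 3d 69 01 6b) = 017b
m2: inner = H(53 5a 57 03 f2) = 01 f9; tag = H(39 30 3d 69 01 f9) = 0209
m3: inner = H(53 5a 57 03 74) = 01 7b; tag = H(39 30 3d 69 01 7b) = 018b ← matches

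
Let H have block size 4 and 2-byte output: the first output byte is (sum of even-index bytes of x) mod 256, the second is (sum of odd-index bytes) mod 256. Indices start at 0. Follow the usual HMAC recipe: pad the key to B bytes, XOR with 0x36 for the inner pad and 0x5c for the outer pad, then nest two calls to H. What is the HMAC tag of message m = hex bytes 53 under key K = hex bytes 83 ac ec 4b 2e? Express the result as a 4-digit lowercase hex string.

51fe

Key hex bytes 83 ac ec 4b 2e is 5 bytes > B = 4, so hash it first: H(key) = 9d f7, then zero-pad to 4 bytes: K' = 9d f7 00 00.
K' ⊕ ipad = ab c1 36 36.  K' ⊕ opad = c1 ab 5c 5c.
Inner input = (K'⊕ipad) ∥ m = ab c1 36 36 ∥ 53.
Inner hash: even-index sum = 308 mod 256 = 52; odd-index sum = 247 mod 256 = 247 → 34 f7.
Outer input = (K'⊕opad) ∥ inner = c1 ab 5c 5c ∥ 34 f7.
Outer hash (tag): even-index sum = 337 mod 256 = 81; odd-index sum = 510 mod 256 = 254 → 51 fe.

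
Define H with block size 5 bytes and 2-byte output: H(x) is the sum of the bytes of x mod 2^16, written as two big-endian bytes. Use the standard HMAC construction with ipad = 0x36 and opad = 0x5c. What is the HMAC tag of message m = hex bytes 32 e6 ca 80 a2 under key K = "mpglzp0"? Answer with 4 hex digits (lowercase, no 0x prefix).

Key "mpglzp0" = 6d 70 67 6c 7a 70 30 is 7 bytes > B = 5, so hash it first: H(key) = 02 ca, then zero-pad to 5 bytes: K' = 02 ca 00 00 00.
K' ⊕ ipad = 34 fc 36 36 36.  K' ⊕ opad = 5e 96 5c 5c 5c.
Inner input = (K'⊕ipad) ∥ m = 34 fc 36 36 36 ∥ 32 e6 ca 80 a2.
Inner hash: sum = 52+252+54+54+54+50+230+202+128+162 = 1238 → 04 d6.
Outer input = (K'⊕opad) ∥ inner = 5e 96 5c 5c 5c ∥ 04 d6.
Outer hash (tag): sum = 94+150+92+92+92+4+214 = 738 → 02 e2.

02e2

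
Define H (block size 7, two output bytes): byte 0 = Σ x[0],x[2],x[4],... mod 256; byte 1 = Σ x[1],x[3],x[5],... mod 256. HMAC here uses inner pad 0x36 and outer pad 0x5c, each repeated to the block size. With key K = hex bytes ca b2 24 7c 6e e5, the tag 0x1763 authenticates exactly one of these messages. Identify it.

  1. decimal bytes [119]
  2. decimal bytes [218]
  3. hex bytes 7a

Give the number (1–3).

2

Key hex bytes ca b2 24 7c 6e e5 is 6 bytes ≤ B = 7; zero-pad to 7 bytes: K' = ca b2 24 7c 6e e5 00.
K' ⊕ ipad = fc 84 12 4a 58 d3 36; K' ⊕ opad = 96 ee 78 20 32 b9 5c.
m1: inner = H(fc 84 12 4a 58 d3 36 77) = 9c 18; tag = H(96 ee 78 20 32 b9 5c 9c 18) = b463
m2: inner = H(fc 84 12 4a 58 d3 36 da) = 9c 7b; tag = H(96 ee 78 20 32 b9 5c 9c 7b) = 1763 ← matches
m3: inner = H(fc 84 12 4a 58 d3 36 7a) = 9c 1b; tag = H(96 ee 78 20 32 b9 5c 9c 1b) = b763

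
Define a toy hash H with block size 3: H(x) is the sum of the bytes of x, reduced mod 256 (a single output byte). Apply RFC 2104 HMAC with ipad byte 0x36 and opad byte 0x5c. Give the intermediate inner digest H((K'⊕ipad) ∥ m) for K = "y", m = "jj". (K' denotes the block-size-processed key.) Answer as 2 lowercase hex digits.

Key "y" = 79 is 1 byte ≤ B = 3; zero-pad to 3 bytes: K' = 79 00 00.
K' ⊕ ipad = 4f 36 36.
Inner input = 4f 36 36 ∥ 6a 6a.
Inner hash: sum = 79+54+54+106+106 = 399; mod 256 = 143 → 8f.

8f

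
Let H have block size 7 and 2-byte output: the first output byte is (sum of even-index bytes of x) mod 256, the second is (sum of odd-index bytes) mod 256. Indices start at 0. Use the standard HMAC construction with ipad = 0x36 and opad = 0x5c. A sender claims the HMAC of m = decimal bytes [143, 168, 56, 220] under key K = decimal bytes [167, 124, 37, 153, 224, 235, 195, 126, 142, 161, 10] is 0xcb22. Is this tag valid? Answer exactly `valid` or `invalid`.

invalid

Key decimal bytes [167, 124, 37, 153, 224, 235, 195, 126, 142, 161, 10] = a7 7c 25 99 e0 eb c3 7e 8e a1 0a is 11 bytes > B = 7, so hash it first: H(key) = 07 1f, then zero-pad to 7 bytes: K' = 07 1f 00 00 00 00 00.
K' ⊕ ipad = 31 29 36 36 36 36 36; K' ⊕ opad = 5b 43 5c 5c 5c 5c 5c.
Inner hash: even-index sum = 599 mod 256 = 87; odd-index sum = 348 mod 256 = 92 → 57 5c.
Outer hash (recomputed tag): even-index sum = 459 mod 256 = 203; odd-index sum = 338 mod 256 = 82 → cb 52.
Recomputed tag = cb52; claimed = cb22 → mismatch.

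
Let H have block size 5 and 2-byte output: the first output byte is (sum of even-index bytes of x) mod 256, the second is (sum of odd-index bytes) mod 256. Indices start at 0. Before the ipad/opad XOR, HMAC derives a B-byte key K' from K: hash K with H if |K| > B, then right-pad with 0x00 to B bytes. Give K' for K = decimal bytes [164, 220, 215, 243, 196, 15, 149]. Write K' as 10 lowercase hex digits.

d4de000000

|K| = 7 > B = 5, so first hash the key.
H(K): even-index sum = 724 mod 256 = 212; odd-index sum = 478 mod 256 = 222 → d4 de.
Zero-pad H(K) = d4 de to 5 bytes: K' = d4 de 00 00 00.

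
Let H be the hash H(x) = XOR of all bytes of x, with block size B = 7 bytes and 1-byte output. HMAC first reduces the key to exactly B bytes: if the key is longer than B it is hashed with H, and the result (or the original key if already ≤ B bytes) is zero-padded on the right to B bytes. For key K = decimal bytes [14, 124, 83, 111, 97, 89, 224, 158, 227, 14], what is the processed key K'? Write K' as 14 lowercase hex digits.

e5000000000000

|K| = 10 > B = 7, so first hash the key.
H(K): XOR 0e⊕7c⊕53⊕6f⊕61⊕59⊕e0⊕9e⊕e3⊕0e = e5.
Zero-pad H(K) = e5 to 7 bytes: K' = e5 00 00 00 00 00 00.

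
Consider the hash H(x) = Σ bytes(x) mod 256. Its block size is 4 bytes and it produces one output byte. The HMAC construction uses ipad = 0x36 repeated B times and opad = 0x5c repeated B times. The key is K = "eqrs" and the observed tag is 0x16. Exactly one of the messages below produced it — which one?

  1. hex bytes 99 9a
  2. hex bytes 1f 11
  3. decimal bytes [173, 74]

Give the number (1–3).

Key "eqrs" = 65 71 72 73 is exactly B = 4 bytes: K' = 65 71 72 73.
K' ⊕ ipad = 53 47 44 45; K' ⊕ opad = 39 2d 2e 2f.
m1: inner = H(53 47 44 45 99 9a) = 56; tag = H(39 2d 2e 2f 56) = 19
m2: inner = H(53 47 44 45 1f 11) = 53; tag = H(39 2d 2e 2f 53) = 16 ← matches
m3: inner = H(53 47 44 45 ad 4a) = 1a; tag = H(39 2d 2e 2f 1a) = dd

2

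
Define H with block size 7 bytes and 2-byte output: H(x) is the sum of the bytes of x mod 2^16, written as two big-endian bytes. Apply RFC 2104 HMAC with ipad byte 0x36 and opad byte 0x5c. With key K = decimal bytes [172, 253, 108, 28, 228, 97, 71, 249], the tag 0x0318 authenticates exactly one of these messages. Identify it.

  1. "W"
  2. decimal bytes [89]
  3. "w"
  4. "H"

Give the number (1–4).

Key decimal bytes [172, 253, 108, 28, 228, 97, 71, 249] = ac fd 6c 1c e4 61 47 f9 is 8 bytes > B = 7, so hash it first: H(key) = 04 b6, then zero-pad to 7 bytes: K' = 04 b6 00 00 00 00 00.
K' ⊕ ipad = 32 80 36 36 36 36 36; K' ⊕ opad = 58 ea 5c 5c 5c 5c 5c.
m1: inner = H(32 80 36 36 36 36 36 57) = 02 17; tag = H(58 ea 5c 5c 5c 5c 5c 02 17) = 0327
m2: inner = H(32 80 36 36 36 36 36 59) = 02 19; tag = H(58 ea 5c 5c 5c 5c 5c 02 19) = 0329
m3: inner = H(32 80 36 36 36 36 36 77) = 02 37; tag = H(58 ea 5c 5c 5c 5c 5c 02 37) = 0347
m4: inner = H(32 80 36 36 36 36 36 48) = 02 08; tag = H(58 ea 5c 5c 5c 5c 5c 02 08) = 0318 ← matches

4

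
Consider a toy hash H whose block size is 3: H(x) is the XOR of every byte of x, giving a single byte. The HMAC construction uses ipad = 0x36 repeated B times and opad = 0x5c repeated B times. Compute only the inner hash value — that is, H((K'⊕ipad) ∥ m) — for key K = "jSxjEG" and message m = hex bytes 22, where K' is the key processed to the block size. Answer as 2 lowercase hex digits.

3d

Key "jSxjEG" = 6a 53 78 6a 45 47 is 6 bytes > B = 3, so hash it first: H(key) = 29, then zero-pad to 3 bytes: K' = 29 00 00.
K' ⊕ ipad = 1f 36 36.
Inner input = 1f 36 36 ∥ 22.
Inner hash: XOR 1f⊕36⊕36⊕22 = 3d.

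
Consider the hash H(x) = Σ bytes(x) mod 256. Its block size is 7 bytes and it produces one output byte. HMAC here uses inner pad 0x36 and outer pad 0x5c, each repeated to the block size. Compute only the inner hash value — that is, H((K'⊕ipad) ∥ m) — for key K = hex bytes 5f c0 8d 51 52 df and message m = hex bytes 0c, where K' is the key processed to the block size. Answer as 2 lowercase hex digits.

10

Key hex bytes 5f c0 8d 51 52 df is 6 bytes ≤ B = 7; zero-pad to 7 bytes: K' = 5f c0 8d 51 52 df 00.
K' ⊕ ipad = 69 f6 bb 67 64 e9 36.
Inner input = 69 f6 bb 67 64 e9 36 ∥ 0c.
Inner hash: sum = 105+246+187+103+100+233+54+12 = 1040; mod 256 = 16 → 10.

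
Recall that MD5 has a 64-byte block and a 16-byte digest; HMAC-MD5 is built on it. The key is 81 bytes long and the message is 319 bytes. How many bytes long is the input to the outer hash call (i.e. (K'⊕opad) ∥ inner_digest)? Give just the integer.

Key is 81 > 64 bytes, so it is hashed to 16 bytes then zero-padded to 64: |K'| = 64.
Outer input = (K'⊕opad) ∥ H(inner) → 64 + 16 = 80 bytes.

80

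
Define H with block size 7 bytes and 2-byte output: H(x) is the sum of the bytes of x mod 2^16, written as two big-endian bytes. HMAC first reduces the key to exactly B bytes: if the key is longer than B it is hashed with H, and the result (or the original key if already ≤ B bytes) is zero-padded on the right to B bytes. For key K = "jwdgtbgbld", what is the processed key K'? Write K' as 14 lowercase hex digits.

|K| = 10 > B = 7, so first hash the key.
H(K): sum = 106+119+100+103+116+98+103+98+108+100 = 1051 → 04 1b.
Zero-pad H(K) = 04 1b to 7 bytes: K' = 04 1b 00 00 00 00 00.

041b0000000000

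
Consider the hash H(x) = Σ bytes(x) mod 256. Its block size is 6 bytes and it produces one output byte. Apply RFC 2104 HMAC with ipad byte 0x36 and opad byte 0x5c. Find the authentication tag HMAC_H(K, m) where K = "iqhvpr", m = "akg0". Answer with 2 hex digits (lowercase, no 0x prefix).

Key "iqhvpr" = 69 71 68 76 70 72 is exactly B = 6 bytes: K' = 69 71 68 76 70 72.
K' ⊕ ipad = 5f 47 5e 40 46 44.  K' ⊕ opad = 35 2d 34 2a 2c 2e.
Inner input = (K'⊕ipad) ∥ m = 5f 47 5e 40 46 44 ∥ 61 6b 67 30.
Inner hash: sum = 95+71+94+64+70+68+97+107+103+48 = 817; mod 256 = 49 → 31.
Outer input = (K'⊕opad) ∥ inner = 35 2d 34 2a 2c 2e ∥ 31.
Outer hash (tag): sum = 53+45+52+42+44+46+49 = 331; mod 256 = 75 → 4b.

4b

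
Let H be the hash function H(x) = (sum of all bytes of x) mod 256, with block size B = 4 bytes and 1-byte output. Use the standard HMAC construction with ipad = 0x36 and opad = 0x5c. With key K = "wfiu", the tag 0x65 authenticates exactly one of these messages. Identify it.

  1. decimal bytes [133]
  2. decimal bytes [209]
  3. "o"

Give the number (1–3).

3

Key "wfiu" = 77 66 69 75 is exactly B = 4 bytes: K' = 77 66 69 75.
K' ⊕ ipad = 41 50 5f 43; K' ⊕ opad = 2b 3a 35 29.
m1: inner = H(41 50 5f 43 85) = b8; tag = H(2b 3a 35 29 b8) = 7b
m2: inner = H(41 50 5f 43 d1) = 04; tag = H(2b 3a 35 29 04) = c7
m3: inner = H(41 50 5f 43 6f) = a2; tag = H(2b 3a 35 29 a2) = 65 ← matches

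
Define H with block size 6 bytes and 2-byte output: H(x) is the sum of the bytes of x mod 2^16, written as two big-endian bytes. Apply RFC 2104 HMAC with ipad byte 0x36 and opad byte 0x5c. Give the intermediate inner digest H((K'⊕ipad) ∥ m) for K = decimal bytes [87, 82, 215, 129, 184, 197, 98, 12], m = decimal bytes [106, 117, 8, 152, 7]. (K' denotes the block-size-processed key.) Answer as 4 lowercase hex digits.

Key decimal bytes [87, 82, 215, 129, 184, 197, 98, 12] = 57 52 d7 81 b8 c5 62 0c is 8 bytes > B = 6, so hash it first: H(key) = 03 ec, then zero-pad to 6 bytes: K' = 03 ec 00 00 00 00.
K' ⊕ ipad = 35 da 36 36 36 36.
Inner input = 35 da 36 36 36 36 ∥ 6a 75 08 98 07.
Inner hash: sum = 53+218+54+54+54+54+106+117+8+152+7 = 877 → 03 6d.

036d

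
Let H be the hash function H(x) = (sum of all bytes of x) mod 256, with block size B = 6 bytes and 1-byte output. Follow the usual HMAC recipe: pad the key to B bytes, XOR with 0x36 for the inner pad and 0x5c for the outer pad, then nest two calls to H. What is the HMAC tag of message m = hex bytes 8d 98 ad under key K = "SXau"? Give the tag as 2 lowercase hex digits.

Key "SXau" = 53 58 61 75 is 4 bytes ≤ B = 6; zero-pad to 6 bytes: K' = 53 58 61 75 00 00.
K' ⊕ ipad = 65 6e 57 43 36 36.  K' ⊕ opad = 0f 04 3d 29 5c 5c.
Inner input = (K'⊕ipad) ∥ m = 65 6e 57 43 36 36 ∥ 8d 98 ad.
Inner hash: sum = 101+110+87+67+54+54+141+152+173 = 939; mod 256 = 171 → ab.
Outer input = (K'⊕opad) ∥ inner = 0f 04 3d 29 5c 5c ∥ ab.
Outer hash (tag): sum = 15+4+61+41+92+92+171 = 476; mod 256 = 220 → dc.

dc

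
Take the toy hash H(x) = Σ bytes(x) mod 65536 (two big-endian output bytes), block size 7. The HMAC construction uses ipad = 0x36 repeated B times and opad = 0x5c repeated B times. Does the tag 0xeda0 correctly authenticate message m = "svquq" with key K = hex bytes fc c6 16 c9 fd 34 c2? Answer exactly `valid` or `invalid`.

invalid

Key hex bytes fc c6 16 c9 fd 34 c2 is exactly B = 7 bytes: K' = fc c6 16 c9 fd 34 c2.
K' ⊕ ipad = ca f0 20 ff cb 02 f4; K' ⊕ opad = a0 9a 4a 95 a1 68 9e.
Inner hash: sum = 202+240+32+255+203+2+244+115+118+113+117+113 = 1754 → 06 da.
Outer hash (recomputed tag): sum = 160+154+74+149+161+104+158+6+218 = 1184 → 04 a0.
Recomputed tag = 04a0; claimed = eda0 → mismatch.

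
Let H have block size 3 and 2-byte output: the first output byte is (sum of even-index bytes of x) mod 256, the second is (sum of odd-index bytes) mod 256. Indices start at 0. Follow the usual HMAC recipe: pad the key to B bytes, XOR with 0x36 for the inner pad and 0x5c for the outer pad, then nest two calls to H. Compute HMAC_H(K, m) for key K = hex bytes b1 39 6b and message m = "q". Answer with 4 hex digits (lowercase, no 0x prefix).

Key hex bytes b1 39 6b is exactly B = 3 bytes: K' = b1 39 6b.
K' ⊕ ipad = 87 0f 5d.  K' ⊕ opad = ed 65 37.
Inner input = (K'⊕ipad) ∥ m = 87 0f 5d ∥ 71.
Inner hash: even-index sum = 228 mod 256 = 228; odd-index sum = 128 mod 256 = 128 → e4 80.
Outer input = (K'⊕opad) ∥ inner = ed 65 37 ∥ e4 80.
Outer hash (tag): even-index sum = 420 mod 256 = 164; odd-index sum = 329 mod 256 = 73 → a4 49.

a449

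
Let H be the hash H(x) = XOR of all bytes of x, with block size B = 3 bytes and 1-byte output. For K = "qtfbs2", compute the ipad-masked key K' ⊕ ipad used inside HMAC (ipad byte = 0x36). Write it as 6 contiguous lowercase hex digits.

763636

Key "qtfbs2" = 71 74 66 62 73 32 is 6 bytes > B = 3, so hash it first: H(key) = 40, then zero-pad to 3 bytes: K' = 40 00 00.
XOR each byte with 0x36: 40⊕36=76, 00⊕36=36, 00⊕36=36.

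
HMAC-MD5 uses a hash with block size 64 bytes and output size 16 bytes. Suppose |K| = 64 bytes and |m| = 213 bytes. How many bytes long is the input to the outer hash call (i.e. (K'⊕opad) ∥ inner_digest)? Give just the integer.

80

Key is 64 ≤ 64 bytes, zero-padded: |K'| = 64.
Outer input = (K'⊕opad) ∥ H(inner) → 64 + 16 = 80 bytes.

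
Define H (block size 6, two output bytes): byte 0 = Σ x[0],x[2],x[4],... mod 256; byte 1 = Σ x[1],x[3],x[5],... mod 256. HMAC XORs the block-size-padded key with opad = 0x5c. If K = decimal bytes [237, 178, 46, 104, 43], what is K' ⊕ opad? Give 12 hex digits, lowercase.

b1ee7234775c

Key decimal bytes [237, 178, 46, 104, 43] = ed b2 2e 68 2b is 5 bytes ≤ B = 6; zero-pad to 6 bytes: K' = ed b2 2e 68 2b 00.
XOR each byte with 0x5c: ed⊕5c=b1, b2⊕5c=ee, 2e⊕5c=72, 68⊕5c=34, 2b⊕5c=77, 00⊕5c=5c.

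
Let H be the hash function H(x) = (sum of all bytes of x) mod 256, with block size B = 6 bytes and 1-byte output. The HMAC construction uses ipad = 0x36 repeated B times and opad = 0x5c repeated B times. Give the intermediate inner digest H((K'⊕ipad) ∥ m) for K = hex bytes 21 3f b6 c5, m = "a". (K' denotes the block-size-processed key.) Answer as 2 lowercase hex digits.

Key hex bytes 21 3f b6 c5 is 4 bytes ≤ B = 6; zero-pad to 6 bytes: K' = 21 3f b6 c5 00 00.
K' ⊕ ipad = 17 09 80 f3 36 36.
Inner input = 17 09 80 f3 36 36 ∥ 61.
Inner hash: sum = 23+9+128+243+54+54+97 = 608; mod 256 = 96 → 60.

60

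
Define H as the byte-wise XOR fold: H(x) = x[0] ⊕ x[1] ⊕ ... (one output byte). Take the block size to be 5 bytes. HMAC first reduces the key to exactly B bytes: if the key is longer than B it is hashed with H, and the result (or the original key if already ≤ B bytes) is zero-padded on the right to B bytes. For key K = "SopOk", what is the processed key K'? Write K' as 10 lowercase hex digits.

Key "SopOk" = 53 6f 70 4f 6b is exactly B = 5 bytes: K' = 53 6f 70 4f 6b.

536f704f6b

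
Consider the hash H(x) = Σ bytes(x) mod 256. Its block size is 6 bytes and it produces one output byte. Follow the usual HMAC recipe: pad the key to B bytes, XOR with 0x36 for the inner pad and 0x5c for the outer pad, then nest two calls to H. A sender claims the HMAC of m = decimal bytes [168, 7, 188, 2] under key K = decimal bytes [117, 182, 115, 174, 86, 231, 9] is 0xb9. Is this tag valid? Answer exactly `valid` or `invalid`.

Key decimal bytes [117, 182, 115, 174, 86, 231, 9] = 75 b6 73 ae 56 e7 09 is 7 bytes > B = 6, so hash it first: H(key) = 92, then zero-pad to 6 bytes: K' = 92 00 00 00 00 00.
K' ⊕ ipad = a4 36 36 36 36 36; K' ⊕ opad = ce 5c 5c 5c 5c 5c.
Inner hash: sum = 164+54+54+54+54+54+168+7+188+2 = 799; mod 256 = 31 → 1f.
Outer hash (recomputed tag): sum = 206+92+92+92+92+92+31 = 697; mod 256 = 185 → b9.
Recomputed tag = b9; claimed = b9 → match.

valid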